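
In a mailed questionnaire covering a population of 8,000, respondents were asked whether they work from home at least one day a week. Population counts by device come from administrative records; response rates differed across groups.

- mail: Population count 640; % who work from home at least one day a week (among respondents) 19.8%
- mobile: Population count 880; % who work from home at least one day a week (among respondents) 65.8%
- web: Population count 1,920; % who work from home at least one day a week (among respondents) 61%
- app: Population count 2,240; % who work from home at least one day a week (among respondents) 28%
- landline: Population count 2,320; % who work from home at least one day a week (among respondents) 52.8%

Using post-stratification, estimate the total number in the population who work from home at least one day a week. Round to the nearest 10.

3,730

Apply each group's respondent rate to its population count:
  mail: 640 × 19.8% = 126.72
  mobile: 880 × 65.8% = 579.04
  web: 1,920 × 61% = 1171.2
  app: 2,240 × 28% = 627.2
  landline: 2,320 × 52.8% = 1224.96
Estimated total = 3729.12 → 3,730.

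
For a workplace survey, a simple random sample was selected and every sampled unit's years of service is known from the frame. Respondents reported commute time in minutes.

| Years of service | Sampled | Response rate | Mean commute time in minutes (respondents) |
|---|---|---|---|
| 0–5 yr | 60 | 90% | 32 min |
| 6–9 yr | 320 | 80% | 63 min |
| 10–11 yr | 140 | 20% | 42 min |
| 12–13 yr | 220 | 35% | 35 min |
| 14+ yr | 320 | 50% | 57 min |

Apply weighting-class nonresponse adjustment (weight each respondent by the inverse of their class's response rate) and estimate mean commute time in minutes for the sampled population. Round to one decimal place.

50.8

With weight = n_sampled/n_responded per class, the weighted class total is n_sampled:
  0–5 yr: 60 × 32 = 1920
  6–9 yr: 320 × 63 = 20,160
  10–11 yr: 140 × 42 = 5880
  12–13 yr: 220 × 35 = 7700
  14+ yr: 320 × 57 = 18,240
Adjusted estimate = 53,900 / 1,060 = 50.8491 → 50.8.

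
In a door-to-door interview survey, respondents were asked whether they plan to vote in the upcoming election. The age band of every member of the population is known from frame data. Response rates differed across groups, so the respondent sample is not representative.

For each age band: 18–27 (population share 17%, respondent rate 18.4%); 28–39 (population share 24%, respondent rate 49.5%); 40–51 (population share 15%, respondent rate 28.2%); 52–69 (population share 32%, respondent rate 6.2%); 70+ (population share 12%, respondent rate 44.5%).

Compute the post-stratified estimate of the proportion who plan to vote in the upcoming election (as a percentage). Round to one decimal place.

26.6%

Each cell contributes population-share × respondent value:
  18–27: 0.17 × 18.4 = 3.128
  28–39: 0.24 × 49.5 = 11.88
  40–51: 0.15 × 28.2 = 4.23
  52–69: 0.32 × 6.2 = 1.984
  70+: 0.12 × 44.5 = 5.34
Post-stratified estimate = 26.562 → 26.6%.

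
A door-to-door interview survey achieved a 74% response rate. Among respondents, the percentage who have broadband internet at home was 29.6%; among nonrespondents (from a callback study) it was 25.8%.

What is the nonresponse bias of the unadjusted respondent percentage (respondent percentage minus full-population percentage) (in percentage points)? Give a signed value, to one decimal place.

Nonresponse fraction = 1 − 0.74 = 0.26.
Bias = (nonresponse fraction) × (respondent percentage − nonrespondent percentage)
     = 0.26 × (29.6 − 25.8) = 0.26 × 3.8 = 0.988.

+1.0 percentage points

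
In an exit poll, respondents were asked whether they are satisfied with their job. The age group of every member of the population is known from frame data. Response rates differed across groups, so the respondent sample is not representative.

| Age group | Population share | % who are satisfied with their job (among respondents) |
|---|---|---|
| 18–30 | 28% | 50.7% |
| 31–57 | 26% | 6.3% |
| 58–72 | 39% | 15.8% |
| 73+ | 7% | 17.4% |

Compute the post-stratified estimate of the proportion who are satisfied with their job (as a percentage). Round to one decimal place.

23.2%

Post-stratification weights by population share, not respondent share:
  18–30: 0.28 × 50.7 = 14.196
  31–57: 0.26 × 6.3 = 1.638
  58–72: 0.39 × 15.8 = 6.162
  73+: 0.07 × 17.4 = 1.218
Post-stratified estimate = 23.214 → 23.2%.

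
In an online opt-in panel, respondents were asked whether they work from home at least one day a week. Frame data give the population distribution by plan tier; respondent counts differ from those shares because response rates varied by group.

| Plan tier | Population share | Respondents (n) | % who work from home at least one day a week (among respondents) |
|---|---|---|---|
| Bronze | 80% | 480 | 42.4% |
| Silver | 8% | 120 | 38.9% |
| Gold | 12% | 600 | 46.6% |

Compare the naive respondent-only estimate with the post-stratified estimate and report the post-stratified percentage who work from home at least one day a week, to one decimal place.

Naive respondent-only estimate (weights = respondent counts):
  (480/1200)×42.4 + (120/1200)×38.9 + (600/1200)×46.6 = 44.15%
Post-stratifying to population shares instead:
  0.8×42.4 + 0.08×38.9 + 0.12×46.6 = 42.624%

42.6%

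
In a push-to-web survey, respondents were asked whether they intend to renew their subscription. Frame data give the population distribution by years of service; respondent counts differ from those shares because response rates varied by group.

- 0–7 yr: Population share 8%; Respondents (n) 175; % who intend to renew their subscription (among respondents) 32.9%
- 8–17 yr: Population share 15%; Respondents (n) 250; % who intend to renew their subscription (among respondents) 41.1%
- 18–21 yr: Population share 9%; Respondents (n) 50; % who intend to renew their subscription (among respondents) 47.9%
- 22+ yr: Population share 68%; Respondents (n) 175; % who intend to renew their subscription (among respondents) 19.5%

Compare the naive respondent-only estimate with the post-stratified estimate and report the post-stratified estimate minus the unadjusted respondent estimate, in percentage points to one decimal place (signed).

Without adjustment, the pooled respondent share is:
  (175/650)×32.9 + (250/650)×41.1 + (50/650)×47.9 + (175/650)×19.5 = 33.6%
Reweighting by population years of service shares:
  0.08×32.9 + 0.15×41.1 + 0.09×47.9 + 0.68×19.5 = 26.368%
Difference = 26.368 − 33.6 = -7.232 pp.

-7.2 percentage points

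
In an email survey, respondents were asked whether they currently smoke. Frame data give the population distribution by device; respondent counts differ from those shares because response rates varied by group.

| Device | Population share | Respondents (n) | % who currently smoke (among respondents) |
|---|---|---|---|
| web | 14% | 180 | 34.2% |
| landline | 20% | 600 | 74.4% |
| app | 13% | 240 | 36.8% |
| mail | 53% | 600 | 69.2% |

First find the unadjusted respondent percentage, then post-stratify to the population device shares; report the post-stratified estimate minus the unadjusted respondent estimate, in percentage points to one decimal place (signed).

-1.3 percentage points

Unadjusted (pooled respondent) estimate weights by respondent counts:
  (180/1620)×34.2 + (600/1620)×74.4 + (240/1620)×36.8 + (600/1620)×69.2 = 62.437%
Reweighting by population device shares:
  0.14×34.2 + 0.2×74.4 + 0.13×36.8 + 0.53×69.2 = 61.128%
Difference = 61.128 − 62.437 = -1.309 pp.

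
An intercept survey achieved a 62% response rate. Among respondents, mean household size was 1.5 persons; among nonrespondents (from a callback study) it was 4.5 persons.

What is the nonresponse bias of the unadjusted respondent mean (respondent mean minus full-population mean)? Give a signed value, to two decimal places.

-1.14

Nonresponse fraction = 1 − 0.62 = 0.38.
Bias = (nonresponse fraction) × (respondent mean − nonrespondent mean)
     = 0.38 × (1.5 − 4.5) = 0.38 × -3 = -1.14.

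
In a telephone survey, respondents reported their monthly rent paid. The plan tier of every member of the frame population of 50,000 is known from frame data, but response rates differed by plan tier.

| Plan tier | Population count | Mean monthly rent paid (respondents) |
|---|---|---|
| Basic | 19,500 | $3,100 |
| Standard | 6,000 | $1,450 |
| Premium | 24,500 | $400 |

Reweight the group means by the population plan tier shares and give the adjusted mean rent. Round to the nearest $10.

$1,580

Post-stratification weights by population share, not respondent share:
  Basic: (19,500/50,000) × 3100 = 1209
  Standard: (6,000/50,000) × 1450 = 174
  Premium: (24,500/50,000) × 400 = 196
Post-stratified estimate = 1579 → $1,580.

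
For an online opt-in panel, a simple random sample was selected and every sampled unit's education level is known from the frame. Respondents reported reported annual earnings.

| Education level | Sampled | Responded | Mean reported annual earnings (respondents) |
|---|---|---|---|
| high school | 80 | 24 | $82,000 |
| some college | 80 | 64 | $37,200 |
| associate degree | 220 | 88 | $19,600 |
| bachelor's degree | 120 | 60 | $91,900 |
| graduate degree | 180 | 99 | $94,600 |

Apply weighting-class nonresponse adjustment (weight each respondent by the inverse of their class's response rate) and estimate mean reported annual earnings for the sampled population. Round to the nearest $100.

$61,600

Class response rates: high school 24/80 = 30%, some college 64/80 = 80%, associate degree 88/220 = 40%, bachelor's degree 60/120 = 50%, graduate degree 99/180 = 55%.
Each respondent's weight = sampled/responded in their class; summing within a class gives n_sampled, so:
  high school: 80 × 82,000 = 6,560,000
  some college: 80 × 37,200 = 2,976,000
  associate degree: 220 × 19,600 = 4,312,000
  bachelor's degree: 120 × 91,900 = 11,028,000
  graduate degree: 180 × 94,600 = 17,028,000
Adjusted estimate = 41,904,000 / 680 = 61623.5 → $61,600.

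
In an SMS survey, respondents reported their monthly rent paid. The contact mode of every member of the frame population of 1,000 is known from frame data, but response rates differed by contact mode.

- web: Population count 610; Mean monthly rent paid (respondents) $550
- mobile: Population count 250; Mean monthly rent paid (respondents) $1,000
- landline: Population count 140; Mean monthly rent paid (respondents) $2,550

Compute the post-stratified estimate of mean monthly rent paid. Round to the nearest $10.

Reweight to the known contact mode distribution:
  web: (610/1,000) × 550 = 335.5
  mobile: (250/1,000) × 1000 = 250
  landline: (140/1,000) × 2550 = 357
Post-stratified estimate = 942.5 → $940.

$940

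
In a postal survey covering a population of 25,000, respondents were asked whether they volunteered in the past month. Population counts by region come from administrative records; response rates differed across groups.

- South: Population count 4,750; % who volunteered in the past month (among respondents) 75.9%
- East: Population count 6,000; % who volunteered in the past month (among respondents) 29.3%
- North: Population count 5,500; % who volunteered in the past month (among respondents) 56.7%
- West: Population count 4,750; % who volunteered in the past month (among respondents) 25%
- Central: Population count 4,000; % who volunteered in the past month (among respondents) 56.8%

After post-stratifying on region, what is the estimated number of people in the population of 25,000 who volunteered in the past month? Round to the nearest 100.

11,900

Apply each group's respondent rate to its population count:
  South: 4,750 × 75.9% = 3605.25
  East: 6,000 × 29.3% = 1758
  North: 5,500 × 56.7% = 3118.5
  West: 4,750 × 25% = 1187.5
  Central: 4,000 × 56.8% = 2272
Estimated total = 11941.2 → 11,900.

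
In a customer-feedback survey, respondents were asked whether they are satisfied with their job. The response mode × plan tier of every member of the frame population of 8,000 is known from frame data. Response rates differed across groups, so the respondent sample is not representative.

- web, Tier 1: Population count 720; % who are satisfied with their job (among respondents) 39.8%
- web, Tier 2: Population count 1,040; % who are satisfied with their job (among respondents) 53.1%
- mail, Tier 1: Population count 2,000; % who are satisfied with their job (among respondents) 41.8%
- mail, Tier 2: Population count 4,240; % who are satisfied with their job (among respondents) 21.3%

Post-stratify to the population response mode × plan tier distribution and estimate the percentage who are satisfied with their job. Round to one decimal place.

32.2%

Each cell contributes population-share × respondent value:
  web, Tier 1: (720/8,000) × 39.8 = 3.582
  web, Tier 2: (1,040/8,000) × 53.1 = 6.903
  mail, Tier 1: (2,000/8,000) × 41.8 = 10.45
  mail, Tier 2: (4,240/8,000) × 21.3 = 11.289
Post-stratified estimate = 32.224 → 32.2%.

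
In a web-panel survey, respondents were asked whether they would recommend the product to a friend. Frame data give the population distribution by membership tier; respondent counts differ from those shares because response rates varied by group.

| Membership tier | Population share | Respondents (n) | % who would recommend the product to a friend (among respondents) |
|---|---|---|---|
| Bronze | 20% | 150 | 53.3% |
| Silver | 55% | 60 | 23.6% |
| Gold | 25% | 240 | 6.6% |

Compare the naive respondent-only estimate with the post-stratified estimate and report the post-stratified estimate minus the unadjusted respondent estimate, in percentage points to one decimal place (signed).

Naive respondent-only estimate (weights = respondent counts):
  (150/450)×53.3 + (60/450)×23.6 + (240/450)×6.6 = 24.4333%
Post-stratified estimate weights by population shares:
  0.2×53.3 + 0.55×23.6 + 0.25×6.6 = 25.29%
Difference = 25.29 − 24.4333 = 0.8567 pp.

+0.9 percentage points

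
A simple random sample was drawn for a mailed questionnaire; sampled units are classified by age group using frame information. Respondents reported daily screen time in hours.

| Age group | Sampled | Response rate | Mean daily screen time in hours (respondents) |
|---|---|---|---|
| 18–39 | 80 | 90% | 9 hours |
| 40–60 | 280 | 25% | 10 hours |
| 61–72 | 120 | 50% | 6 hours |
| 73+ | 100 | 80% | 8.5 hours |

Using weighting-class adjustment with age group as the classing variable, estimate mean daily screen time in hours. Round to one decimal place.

Inverse-response-rate weighting restores each class to its sampled count, so class totals weight by n_sampled:
  18–39: 80 × 9 = 720
  40–60: 280 × 10 = 2800
  61–72: 120 × 6 = 720
  73+: 100 × 8.5 = 850
Adjusted estimate = 5090 / 580 = 8.77586 → 8.8.

8.8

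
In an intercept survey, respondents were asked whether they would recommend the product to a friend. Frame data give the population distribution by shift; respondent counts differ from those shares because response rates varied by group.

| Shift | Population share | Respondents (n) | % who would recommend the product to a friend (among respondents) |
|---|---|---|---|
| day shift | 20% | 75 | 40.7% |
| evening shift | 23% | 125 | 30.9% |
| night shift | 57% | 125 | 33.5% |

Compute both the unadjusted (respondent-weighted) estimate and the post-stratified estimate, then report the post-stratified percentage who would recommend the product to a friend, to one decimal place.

34.3%

Unadjusted (pooled respondent) estimate weights by respondent counts:
  (75/325)×40.7 + (125/325)×30.9 + (125/325)×33.5 = 34.1615%
Reweighting by population shift shares:
  0.2×40.7 + 0.23×30.9 + 0.57×33.5 = 34.342%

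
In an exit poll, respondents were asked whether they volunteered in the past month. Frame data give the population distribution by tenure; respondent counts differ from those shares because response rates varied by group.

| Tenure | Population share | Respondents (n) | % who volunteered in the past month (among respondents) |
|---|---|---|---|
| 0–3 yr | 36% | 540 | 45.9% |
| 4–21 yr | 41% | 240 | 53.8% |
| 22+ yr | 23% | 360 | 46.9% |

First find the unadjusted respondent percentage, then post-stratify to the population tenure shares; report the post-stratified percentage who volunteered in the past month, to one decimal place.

Unadjusted (pooled respondent) estimate weights by respondent counts:
  (540/1140)×45.9 + (240/1140)×53.8 + (360/1140)×46.9 = 47.8789%
Reweighting by population tenure shares:
  0.36×45.9 + 0.41×53.8 + 0.23×46.9 = 49.369%

49.4%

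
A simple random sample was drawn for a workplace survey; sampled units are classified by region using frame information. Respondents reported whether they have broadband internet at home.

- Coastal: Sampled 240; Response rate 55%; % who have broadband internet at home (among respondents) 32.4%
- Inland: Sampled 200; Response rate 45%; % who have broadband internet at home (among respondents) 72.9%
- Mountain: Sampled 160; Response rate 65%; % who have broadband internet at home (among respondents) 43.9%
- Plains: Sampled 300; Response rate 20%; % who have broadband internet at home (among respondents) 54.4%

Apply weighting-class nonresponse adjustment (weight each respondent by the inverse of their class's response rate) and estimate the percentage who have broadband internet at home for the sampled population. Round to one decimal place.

50.8%

With weight = n_sampled/n_responded per class, the weighted class total is n_sampled:
  Coastal: 240 × 32.4 = 7776
  Inland: 200 × 72.9 = 14580
  Mountain: 160 × 43.9 = 7024
  Plains: 300 × 54.4 = 16,320
Adjusted estimate = 45,700 / 900 = 50.7778 → 50.8%.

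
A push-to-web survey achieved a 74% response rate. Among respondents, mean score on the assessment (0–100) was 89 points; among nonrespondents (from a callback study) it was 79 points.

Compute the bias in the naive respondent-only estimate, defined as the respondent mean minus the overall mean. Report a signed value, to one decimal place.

Nonresponse fraction = 1 − 0.74 = 0.26.
Bias = (nonresponse fraction) × (respondent mean − nonrespondent mean)
     = 0.26 × (89 − 79) = 0.26 × 10 = 2.6.

+2.6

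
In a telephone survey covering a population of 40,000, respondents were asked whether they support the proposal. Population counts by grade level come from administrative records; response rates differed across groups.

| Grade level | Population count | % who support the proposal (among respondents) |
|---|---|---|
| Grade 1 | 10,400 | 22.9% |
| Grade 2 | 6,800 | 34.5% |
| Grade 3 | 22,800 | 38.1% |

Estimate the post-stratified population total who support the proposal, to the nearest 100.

13,400

Estimated count per cell = population count × respondent percentage:
  Grade 1: 10,400 × 22.9% = 2381.6
  Grade 2: 6,800 × 34.5% = 2346
  Grade 3: 22,800 × 38.1% = 8686.8
Estimated total = 13414.4 → 13,400.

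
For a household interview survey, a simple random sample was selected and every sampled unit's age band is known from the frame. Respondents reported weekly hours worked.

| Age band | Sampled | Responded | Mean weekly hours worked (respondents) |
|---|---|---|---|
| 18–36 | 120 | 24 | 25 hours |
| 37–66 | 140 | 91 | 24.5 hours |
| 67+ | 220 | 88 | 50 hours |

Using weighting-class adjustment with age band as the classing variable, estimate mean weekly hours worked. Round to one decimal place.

36.3

Class response rates: 18–36 24/120 = 20%, 37–66 91/140 = 65%, 67+ 88/220 = 40%.
Each respondent's weight = sampled/responded in their class; summing within a class gives n_sampled, so:
  18–36: 120 × 25 = 3000
  37–66: 140 × 24.5 = 3430
  67+: 220 × 50 = 11,000
Adjusted estimate = 17,430 / 480 = 36.3125 → 36.3.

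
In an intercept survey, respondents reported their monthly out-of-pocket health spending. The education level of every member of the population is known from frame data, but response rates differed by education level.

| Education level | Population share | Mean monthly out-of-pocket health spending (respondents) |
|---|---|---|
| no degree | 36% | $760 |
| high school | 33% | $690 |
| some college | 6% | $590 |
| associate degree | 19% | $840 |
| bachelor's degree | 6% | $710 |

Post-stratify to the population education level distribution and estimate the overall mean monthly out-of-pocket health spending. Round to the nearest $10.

$740

Weight each group's respondent value by its population share:
  no degree: 0.36 × 760 = 273.6
  high school: 0.33 × 690 = 227.7
  some college: 0.06 × 590 = 35.4
  associate degree: 0.19 × 840 = 159.6
  bachelor's degree: 0.06 × 710 = 42.6
Post-stratified estimate = 738.9 → $740.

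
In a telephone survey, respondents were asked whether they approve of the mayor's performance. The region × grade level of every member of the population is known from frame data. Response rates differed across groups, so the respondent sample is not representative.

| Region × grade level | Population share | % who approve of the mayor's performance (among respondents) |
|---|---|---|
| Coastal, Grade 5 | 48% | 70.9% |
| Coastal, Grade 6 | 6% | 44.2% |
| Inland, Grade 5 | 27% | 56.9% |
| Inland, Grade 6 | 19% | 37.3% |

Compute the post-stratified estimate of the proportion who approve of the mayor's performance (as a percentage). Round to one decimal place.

59.1%

Each cell contributes population-share × respondent value:
  Coastal, Grade 5: 0.48 × 70.9 = 34.032
  Coastal, Grade 6: 0.06 × 44.2 = 2.652
  Inland, Grade 5: 0.27 × 56.9 = 15.363
  Inland, Grade 6: 0.19 × 37.3 = 7.087
Post-stratified estimate = 59.134 → 59.1%.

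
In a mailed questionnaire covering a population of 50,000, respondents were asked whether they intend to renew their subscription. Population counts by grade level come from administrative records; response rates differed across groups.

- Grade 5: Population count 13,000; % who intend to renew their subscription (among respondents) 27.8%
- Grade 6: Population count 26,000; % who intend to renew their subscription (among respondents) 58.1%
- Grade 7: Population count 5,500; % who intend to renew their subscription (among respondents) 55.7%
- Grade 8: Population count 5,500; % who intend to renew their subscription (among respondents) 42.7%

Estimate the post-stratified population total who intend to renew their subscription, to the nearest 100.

Each cell contributes its population count × the respondent rate:
  Grade 5: 13,000 × 27.8% = 3614
  Grade 6: 26,000 × 58.1% = 15,106
  Grade 7: 5,500 × 55.7% = 3063.5
  Grade 8: 5,500 × 42.7% = 2348.5
Estimated total = 24,132 → 24,100.

24,100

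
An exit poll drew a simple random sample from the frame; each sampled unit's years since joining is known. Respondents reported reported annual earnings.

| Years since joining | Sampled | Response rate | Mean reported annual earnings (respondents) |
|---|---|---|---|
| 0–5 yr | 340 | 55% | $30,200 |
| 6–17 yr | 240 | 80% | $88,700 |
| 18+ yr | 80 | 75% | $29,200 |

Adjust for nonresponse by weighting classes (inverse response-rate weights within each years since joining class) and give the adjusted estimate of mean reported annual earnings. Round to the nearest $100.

$51,400

Each respondent's weight = sampled/responded in their class; summing within a class gives n_sampled, so:
  0–5 yr: 340 × 30,200 = 10,268,000
  6–17 yr: 240 × 88,700 = 21,288,000
  18+ yr: 80 × 29,200 = 2,336,000
Adjusted estimate = 33,892,000 / 660 = 51351.5 → $51,400.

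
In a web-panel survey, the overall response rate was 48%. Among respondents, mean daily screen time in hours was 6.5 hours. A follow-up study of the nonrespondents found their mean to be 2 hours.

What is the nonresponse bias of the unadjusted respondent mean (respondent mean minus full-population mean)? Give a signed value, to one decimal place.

+2.3

Nonresponse fraction = 1 − 0.48 = 0.52.
Bias = (nonresponse fraction) × (respondent mean − nonrespondent mean)
     = 0.52 × (6.5 − 2) = 0.52 × 4.5 = 2.34.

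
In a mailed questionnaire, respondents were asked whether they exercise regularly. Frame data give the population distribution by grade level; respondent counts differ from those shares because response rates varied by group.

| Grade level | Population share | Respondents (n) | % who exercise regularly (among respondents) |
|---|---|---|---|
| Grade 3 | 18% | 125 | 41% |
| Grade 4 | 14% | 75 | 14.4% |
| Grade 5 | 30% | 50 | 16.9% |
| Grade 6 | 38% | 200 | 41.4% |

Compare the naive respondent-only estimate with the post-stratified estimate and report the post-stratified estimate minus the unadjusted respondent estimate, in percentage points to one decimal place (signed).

-3.9 percentage points

Without adjustment, the pooled respondent share is:
  (125/450)×41 + (75/450)×14.4 + (50/450)×16.9 + (200/450)×41.4 = 34.0667%
Reweighting by population grade level shares:
  0.18×41 + 0.14×14.4 + 0.3×16.9 + 0.38×41.4 = 30.198%
Difference = 30.198 − 34.0667 = -3.8687 pp.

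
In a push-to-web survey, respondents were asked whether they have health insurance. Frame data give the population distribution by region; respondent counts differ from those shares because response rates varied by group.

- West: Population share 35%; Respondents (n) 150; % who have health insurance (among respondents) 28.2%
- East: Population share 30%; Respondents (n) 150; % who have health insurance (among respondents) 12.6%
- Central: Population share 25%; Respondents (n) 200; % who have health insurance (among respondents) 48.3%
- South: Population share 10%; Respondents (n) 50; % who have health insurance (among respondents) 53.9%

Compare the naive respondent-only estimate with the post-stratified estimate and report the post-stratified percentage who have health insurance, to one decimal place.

31.1%

Without adjustment, the pooled respondent share is:
  (150/550)×28.2 + (150/550)×12.6 + (200/550)×48.3 + (50/550)×53.9 = 33.5909%
Reweighting by population region shares:
  0.35×28.2 + 0.3×12.6 + 0.25×48.3 + 0.1×53.9 = 31.115%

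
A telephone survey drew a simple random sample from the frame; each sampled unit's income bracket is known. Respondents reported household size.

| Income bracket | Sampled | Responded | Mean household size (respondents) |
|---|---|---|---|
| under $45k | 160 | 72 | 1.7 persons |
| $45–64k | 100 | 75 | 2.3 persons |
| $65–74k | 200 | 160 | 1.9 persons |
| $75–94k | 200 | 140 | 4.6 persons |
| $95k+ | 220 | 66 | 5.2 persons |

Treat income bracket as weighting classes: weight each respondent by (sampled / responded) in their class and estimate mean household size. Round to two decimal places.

Response rates by class: under $45k 72/160 = 45%, $45–64k 75/100 = 75%, $65–74k 160/200 = 80%, $75–94k 140/200 = 70%, $95k+ 66/220 = 30%.
With weight = n_sampled/n_responded per class, the weighted class total is n_sampled:
  under $45k: 160 × 1.7 = 272
  $45–64k: 100 × 2.3 = 230
  $65–74k: 200 × 1.9 = 380
  $75–94k: 200 × 4.6 = 920
  $95k+: 220 × 5.2 = 1144
Adjusted estimate = 2946 / 880 = 3.34773 → 3.35.

3.35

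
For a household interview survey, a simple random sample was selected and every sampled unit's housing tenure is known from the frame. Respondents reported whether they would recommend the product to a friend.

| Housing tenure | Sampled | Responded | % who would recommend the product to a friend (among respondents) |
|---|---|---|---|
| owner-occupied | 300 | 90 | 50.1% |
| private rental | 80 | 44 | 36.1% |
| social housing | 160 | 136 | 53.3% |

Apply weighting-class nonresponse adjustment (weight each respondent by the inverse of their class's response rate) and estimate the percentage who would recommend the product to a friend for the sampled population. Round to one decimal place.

49.0%

Class response rates: owner-occupied 90/300 = 30%, private rental 44/80 = 55%, social housing 136/160 = 85%.
Weighting each respondent by the inverse class response rate inflates each class back to its sampled size, so the class weight is n_sampled:
  owner-occupied: 300 × 50.1 = 15,030
  private rental: 80 × 36.1 = 2888
  social housing: 160 × 53.3 = 8528
Adjusted estimate = 26,446 / 540 = 48.9741 → 49.0%.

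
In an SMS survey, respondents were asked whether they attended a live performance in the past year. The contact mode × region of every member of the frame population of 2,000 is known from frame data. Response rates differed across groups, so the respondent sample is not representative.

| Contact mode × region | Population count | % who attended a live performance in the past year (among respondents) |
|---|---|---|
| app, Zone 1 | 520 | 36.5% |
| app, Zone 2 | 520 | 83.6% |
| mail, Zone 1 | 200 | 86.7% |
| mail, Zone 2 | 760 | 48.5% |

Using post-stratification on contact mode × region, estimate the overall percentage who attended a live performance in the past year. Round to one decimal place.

58.3%

Reweight to the known contact mode × region distribution:
  app, Zone 1: (520/2,000) × 36.5 = 9.49
  app, Zone 2: (520/2,000) × 83.6 = 21.736
  mail, Zone 1: (200/2,000) × 86.7 = 8.67
  mail, Zone 2: (760/2,000) × 48.5 = 18.43
Post-stratified estimate = 58.326 → 58.3%.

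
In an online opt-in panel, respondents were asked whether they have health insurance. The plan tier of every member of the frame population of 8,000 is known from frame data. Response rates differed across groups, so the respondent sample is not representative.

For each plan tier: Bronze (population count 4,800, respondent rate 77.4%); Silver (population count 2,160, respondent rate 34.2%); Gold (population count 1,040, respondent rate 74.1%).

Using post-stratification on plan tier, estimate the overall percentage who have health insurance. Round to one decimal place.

Reweight to the known plan tier distribution:
  Bronze: (4,800/8,000) × 77.4 = 46.44
  Silver: (2,160/8,000) × 34.2 = 9.234
  Gold: (1,040/8,000) × 74.1 = 9.633
Post-stratified estimate = 65.307 → 65.3%.

65.3%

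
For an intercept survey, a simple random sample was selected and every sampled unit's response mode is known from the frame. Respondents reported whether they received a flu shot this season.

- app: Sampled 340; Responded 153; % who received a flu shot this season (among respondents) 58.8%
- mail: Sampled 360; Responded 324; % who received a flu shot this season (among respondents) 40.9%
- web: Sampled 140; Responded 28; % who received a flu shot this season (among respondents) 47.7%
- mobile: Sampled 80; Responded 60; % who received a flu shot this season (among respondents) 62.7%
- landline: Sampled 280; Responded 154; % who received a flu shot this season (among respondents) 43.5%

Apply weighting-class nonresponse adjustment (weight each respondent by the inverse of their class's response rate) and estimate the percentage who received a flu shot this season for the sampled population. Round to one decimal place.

48.8%

Class response rates: app 153/340 = 45%, mail 324/360 = 90%, web 28/140 = 20%, mobile 60/80 = 75%, landline 154/280 = 55%.
Inverse-response-rate weighting restores each class to its sampled count, so class totals weight by n_sampled:
  app: 340 × 58.8 = 19,992
  mail: 360 × 40.9 = 14,724
  web: 140 × 47.7 = 6678
  mobile: 80 × 62.7 = 5016
  landline: 280 × 43.5 = 12,180
Adjusted estimate = 58,590 / 1,200 = 48.825 → 48.8%.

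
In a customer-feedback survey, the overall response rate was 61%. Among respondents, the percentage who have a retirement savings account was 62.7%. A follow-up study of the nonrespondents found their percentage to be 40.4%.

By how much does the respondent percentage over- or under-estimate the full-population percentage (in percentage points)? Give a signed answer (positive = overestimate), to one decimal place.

+8.7 percentage points

Nonresponse fraction = 1 − 0.61 = 0.39.
Bias = (nonresponse fraction) × (respondent percentage − nonrespondent percentage)
     = 0.39 × (62.7 − 40.4) = 0.39 × 22.3 = 8.697.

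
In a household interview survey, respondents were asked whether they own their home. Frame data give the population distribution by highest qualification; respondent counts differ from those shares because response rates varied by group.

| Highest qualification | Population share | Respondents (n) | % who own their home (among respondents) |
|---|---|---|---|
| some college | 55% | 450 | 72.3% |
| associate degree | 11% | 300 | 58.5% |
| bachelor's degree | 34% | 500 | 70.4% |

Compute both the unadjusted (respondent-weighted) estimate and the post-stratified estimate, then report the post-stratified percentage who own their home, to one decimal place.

Naive respondent-only estimate (weights = respondent counts):
  (450/1250)×72.3 + (300/1250)×58.5 + (500/1250)×70.4 = 68.228%
Post-stratifying to population shares instead:
  0.55×72.3 + 0.11×58.5 + 0.34×70.4 = 70.136%

70.1%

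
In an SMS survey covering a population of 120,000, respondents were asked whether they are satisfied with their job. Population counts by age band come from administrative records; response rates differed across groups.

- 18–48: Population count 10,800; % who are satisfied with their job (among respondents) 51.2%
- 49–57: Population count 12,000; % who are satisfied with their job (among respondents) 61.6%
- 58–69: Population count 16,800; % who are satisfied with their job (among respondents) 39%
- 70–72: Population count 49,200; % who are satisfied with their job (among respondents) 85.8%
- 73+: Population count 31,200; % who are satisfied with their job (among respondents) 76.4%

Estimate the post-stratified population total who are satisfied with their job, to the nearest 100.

Each cell contributes its population count × the respondent rate:
  18–48: 10,800 × 51.2% = 5529.6
  49–57: 12,000 × 61.6% = 7392
  58–69: 16,800 × 39% = 6552
  70–72: 49,200 × 85.8% = 42213.6
  73+: 31,200 × 76.4% = 23836.8
Estimated total = 85,524 → 85,500.

85,500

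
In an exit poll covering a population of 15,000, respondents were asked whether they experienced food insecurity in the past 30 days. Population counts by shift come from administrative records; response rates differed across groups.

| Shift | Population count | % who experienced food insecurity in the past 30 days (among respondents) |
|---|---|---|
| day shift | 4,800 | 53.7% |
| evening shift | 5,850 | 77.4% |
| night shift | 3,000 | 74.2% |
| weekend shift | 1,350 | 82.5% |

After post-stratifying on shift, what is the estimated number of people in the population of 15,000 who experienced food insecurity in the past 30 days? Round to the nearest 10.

10,450

Apply each group's respondent rate to its population count:
  day shift: 4,800 × 53.7% = 2577.6
  evening shift: 5,850 × 77.4% = 4527.9
  night shift: 3,000 × 74.2% = 2226
  weekend shift: 1,350 × 82.5% = 1113.75
Estimated total = 10445.2 → 10,450.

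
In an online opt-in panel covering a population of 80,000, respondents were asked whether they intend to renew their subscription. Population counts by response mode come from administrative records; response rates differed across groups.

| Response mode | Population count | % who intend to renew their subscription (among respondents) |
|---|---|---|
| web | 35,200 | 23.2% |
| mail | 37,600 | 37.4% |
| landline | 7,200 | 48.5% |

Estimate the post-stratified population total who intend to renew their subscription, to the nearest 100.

Estimated count per cell = population count × respondent percentage:
  web: 35,200 × 23.2% = 8166.4
  mail: 37,600 × 37.4% = 14062.4
  landline: 7,200 × 48.5% = 3492
Estimated total = 25720.8 → 25,700.

25,700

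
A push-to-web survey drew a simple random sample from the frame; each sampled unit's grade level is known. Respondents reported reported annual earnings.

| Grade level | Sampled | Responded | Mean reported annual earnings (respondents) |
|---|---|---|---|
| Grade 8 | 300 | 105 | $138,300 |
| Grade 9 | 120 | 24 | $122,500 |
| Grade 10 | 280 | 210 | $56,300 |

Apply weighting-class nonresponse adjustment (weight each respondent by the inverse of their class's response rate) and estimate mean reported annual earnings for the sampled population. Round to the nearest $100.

Class response rates: Grade 8 105/300 = 35%, Grade 9 24/120 = 20%, Grade 10 210/280 = 75%.
Each respondent's weight = sampled/responded in their class; summing within a class gives n_sampled, so:
  Grade 8: 300 × 138,300 = 41,490,000
  Grade 9: 120 × 122,500 = 14,700,000
  Grade 10: 280 × 56,300 = 15,764,000
Adjusted estimate = 71,954,000 / 700 = 102791 → $102,800.

$102,800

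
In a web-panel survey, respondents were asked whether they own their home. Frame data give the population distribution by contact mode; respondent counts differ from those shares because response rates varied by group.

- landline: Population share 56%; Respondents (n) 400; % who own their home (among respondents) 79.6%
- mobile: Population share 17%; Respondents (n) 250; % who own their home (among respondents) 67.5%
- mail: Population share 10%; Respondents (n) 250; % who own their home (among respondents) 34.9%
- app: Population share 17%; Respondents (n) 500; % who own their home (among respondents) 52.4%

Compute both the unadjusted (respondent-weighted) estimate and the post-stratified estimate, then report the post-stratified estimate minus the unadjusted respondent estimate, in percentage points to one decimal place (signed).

+8.7 percentage points

Without adjustment, the pooled respondent share is:
  (400/1400)×79.6 + (250/1400)×67.5 + (250/1400)×34.9 + (500/1400)×52.4 = 59.7429%
Post-stratifying to population shares instead:
  0.56×79.6 + 0.17×67.5 + 0.1×34.9 + 0.17×52.4 = 68.449%
Difference = 68.449 − 59.7429 = 8.7061 pp.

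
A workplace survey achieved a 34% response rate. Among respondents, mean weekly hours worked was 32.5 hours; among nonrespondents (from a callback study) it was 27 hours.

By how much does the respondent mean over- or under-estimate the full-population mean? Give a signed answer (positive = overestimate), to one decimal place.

+3.6

Nonresponse fraction = 1 − 0.34 = 0.66.
Bias = (nonresponse fraction) × (respondent mean − nonrespondent mean)
     = 0.66 × (32.5 − 27) = 0.66 × 5.5 = 3.63.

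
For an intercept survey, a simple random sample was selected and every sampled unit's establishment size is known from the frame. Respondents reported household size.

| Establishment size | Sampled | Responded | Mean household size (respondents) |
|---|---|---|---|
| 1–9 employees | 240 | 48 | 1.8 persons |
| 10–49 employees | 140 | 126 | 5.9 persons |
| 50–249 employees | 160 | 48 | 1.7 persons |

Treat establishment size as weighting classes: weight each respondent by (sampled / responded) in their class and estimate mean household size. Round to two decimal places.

Class response rates: 1–9 employees 48/240 = 20%, 10–49 employees 126/140 = 90%, 50–249 employees 48/160 = 30%.
Weighting each respondent by the inverse class response rate inflates each class back to its sampled size, so the class weight is n_sampled:
  1–9 employees: 240 × 1.8 = 432
  10–49 employees: 140 × 5.9 = 826
  50–249 employees: 160 × 1.7 = 272
Adjusted estimate = 1530 / 540 = 2.83333 → 2.83.

2.83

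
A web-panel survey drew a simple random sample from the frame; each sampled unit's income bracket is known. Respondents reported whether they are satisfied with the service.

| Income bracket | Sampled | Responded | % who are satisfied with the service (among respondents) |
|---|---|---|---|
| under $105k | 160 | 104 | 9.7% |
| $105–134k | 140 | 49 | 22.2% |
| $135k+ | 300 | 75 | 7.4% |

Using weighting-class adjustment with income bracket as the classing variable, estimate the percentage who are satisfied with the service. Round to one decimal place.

Class response rates: under $105k 104/160 = 65%, $105–134k 49/140 = 35%, $135k+ 75/300 = 25%.
With weight = n_sampled/n_responded per class, the weighted class total is n_sampled:
  under $105k: 160 × 9.7 = 1552
  $105–134k: 140 × 22.2 = 3108
  $135k+: 300 × 7.4 = 2220
Adjusted estimate = 6880 / 600 = 11.4667 → 11.5%.

11.5%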